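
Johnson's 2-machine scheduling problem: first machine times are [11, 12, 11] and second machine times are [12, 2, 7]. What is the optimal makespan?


Apply Johnson's rule:
  Group 1 (a <= b): [(1, 11, 12)]
  Group 2 (a > b): [(3, 11, 7), (2, 12, 2)]
Optimal job order: [1, 3, 2]
Schedule:
  Job 1: M1 done at 11, M2 done at 23
  Job 3: M1 done at 22, M2 done at 30
  Job 2: M1 done at 34, M2 done at 36
Makespan = 36

36


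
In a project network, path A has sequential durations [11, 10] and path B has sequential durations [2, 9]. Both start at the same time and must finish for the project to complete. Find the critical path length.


Path A total = 11 + 10 = 21
Path B total = 2 + 9 = 11
Critical path = longest path = max(21, 11) = 21

21


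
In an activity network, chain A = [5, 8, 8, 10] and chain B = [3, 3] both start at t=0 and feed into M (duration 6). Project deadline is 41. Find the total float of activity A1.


Forward pass: ES(A1) = sum of predecessors on chain A = 0
EF = ES + duration = 0 + 5 = 5
Backward pass: LF(M) = deadline = 41; LS(M) = 41 - 6 = 35
LF(A1) = LS(M) - sum(successors on chain A) = 35 - 26 = 9
LS = LF - duration = 9 - 5 = 4
Total float = LS - ES = 4 - 0 = 4

4


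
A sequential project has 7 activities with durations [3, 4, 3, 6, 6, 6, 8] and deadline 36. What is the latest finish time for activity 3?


LF(activity 3) = deadline - sum of successor durations
Successors: activities 4 through 7 with durations [6, 6, 6, 8]
Sum of successor durations = 26
LF = 36 - 26 = 10

10


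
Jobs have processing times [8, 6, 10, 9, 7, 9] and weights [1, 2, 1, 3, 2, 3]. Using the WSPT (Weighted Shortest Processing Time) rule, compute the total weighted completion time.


Compute p/w ratios and sort ascending (WSPT): [(6, 2), (9, 3), (9, 3), (7, 2), (8, 1), (10, 1)]
Compute weighted completion times:
  Job (p=6,w=2): C=6, w*C=2*6=12
  Job (p=9,w=3): C=15, w*C=3*15=45
  Job (p=9,w=3): C=24, w*C=3*24=72
  Job (p=7,w=2): C=31, w*C=2*31=62
  Job (p=8,w=1): C=39, w*C=1*39=39
  Job (p=10,w=1): C=49, w*C=1*49=49
Total weighted completion time = 279

279


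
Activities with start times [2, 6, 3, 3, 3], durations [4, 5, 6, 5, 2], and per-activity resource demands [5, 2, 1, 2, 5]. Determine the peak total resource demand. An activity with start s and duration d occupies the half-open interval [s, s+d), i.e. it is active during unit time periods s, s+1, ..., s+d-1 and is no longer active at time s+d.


Each activity i is active on [start_i, start_i + duration_i).
Compute total resource usage per time slot:
  t=0: active resources = [], total = 0
  t=1: active resources = [], total = 0
  t=2: active resources = [5], total = 5
  t=3: active resources = [5, 1, 2, 5], total = 13
  t=4: active resources = [5, 1, 2, 5], total = 13
  t=5: active resources = [5, 1, 2], total = 8
  t=6: active resources = [2, 1, 2], total = 5
  t=7: active resources = [2, 1, 2], total = 5
  t=8: active resources = [2, 1], total = 3
  t=9: active resources = [2], total = 2
  t=10: active resources = [2], total = 2
Peak resource demand = 13

13


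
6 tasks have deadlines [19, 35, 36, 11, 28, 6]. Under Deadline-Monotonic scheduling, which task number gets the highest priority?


Sort tasks by relative deadline (ascending):
  Task 6: deadline = 6
  Task 4: deadline = 11
  Task 1: deadline = 19
  Task 5: deadline = 28
  Task 2: deadline = 35
  Task 3: deadline = 36
Priority order (highest first): [6, 4, 1, 5, 2, 3]
Highest priority task = 6

6


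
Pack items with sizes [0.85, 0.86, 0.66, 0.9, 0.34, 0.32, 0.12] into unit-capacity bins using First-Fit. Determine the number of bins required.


Place items sequentially using First-Fit:
  Item 0.85 -> new Bin 1
  Item 0.86 -> new Bin 2
  Item 0.66 -> new Bin 3
  Item 0.9 -> new Bin 4
  Item 0.34 -> Bin 3 (now 1.0)
  Item 0.32 -> new Bin 5
  Item 0.12 -> Bin 1 (now 0.97)
Total bins used = 5

5


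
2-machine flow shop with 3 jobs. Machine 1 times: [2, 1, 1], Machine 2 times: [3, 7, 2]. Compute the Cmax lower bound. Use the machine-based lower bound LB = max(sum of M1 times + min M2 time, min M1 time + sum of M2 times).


LB1 = sum(M1 times) + min(M2 times) = 4 + 2 = 6
LB2 = min(M1 times) + sum(M2 times) = 1 + 12 = 13
Lower bound = max(LB1, LB2) = max(6, 13) = 13

13


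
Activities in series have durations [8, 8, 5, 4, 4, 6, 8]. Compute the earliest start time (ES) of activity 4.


Activity 4 starts after activities 1 through 3 complete.
Predecessor durations: [8, 8, 5]
ES = 8 + 8 + 5 = 21

21


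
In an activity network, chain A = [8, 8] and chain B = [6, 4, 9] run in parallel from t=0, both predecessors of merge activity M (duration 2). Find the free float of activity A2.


ES(A2) = sum of predecessors on chain A = 8
EF(A2) = ES + duration = 8 + 8 = 16
Successor of A2 is M. ES(M) = max(sum(A), sum(B)) = max(16, 19) = 19
Free float = ES(successor) - EF(current) = 19 - 16 = 3

3


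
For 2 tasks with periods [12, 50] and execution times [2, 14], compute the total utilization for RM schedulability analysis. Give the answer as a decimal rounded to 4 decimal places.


Compute individual utilizations (exact fractions):
  Task 1: C/T = 2/12 = 1/6 (approx. 0.1667)
  Task 2: C/T = 14/50 = 7/25 (approx. 0.28)
Total utilization U = 1/6 + 7/25 = 67/150
Rounded to 4 decimal places: U = 0.4467
RM (Liu & Layland) bound for 2 tasks = 0.828427; compare with U = 67/150 (approx. 0.446667)
U <= bound, so schedulable by RM sufficient condition.

0.4467


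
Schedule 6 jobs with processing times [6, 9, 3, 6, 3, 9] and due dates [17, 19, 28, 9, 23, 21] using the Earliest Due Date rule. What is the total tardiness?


Sort by due date (EDD order): [(6, 9), (6, 17), (9, 19), (9, 21), (3, 23), (3, 28)]
Compute completion times and tardiness:
  Job 1: p=6, d=9, C=6, tardiness=max(0,6-9)=0
  Job 2: p=6, d=17, C=12, tardiness=max(0,12-17)=0
  Job 3: p=9, d=19, C=21, tardiness=max(0,21-19)=2
  Job 4: p=9, d=21, C=30, tardiness=max(0,30-21)=9
  Job 5: p=3, d=23, C=33, tardiness=max(0,33-23)=10
  Job 6: p=3, d=28, C=36, tardiness=max(0,36-28)=8
Total tardiness = 29

29


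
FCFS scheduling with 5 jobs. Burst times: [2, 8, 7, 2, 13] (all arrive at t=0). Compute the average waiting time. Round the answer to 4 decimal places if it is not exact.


FCFS order (as given): [2, 8, 7, 2, 13]
Waiting times:
  Job 1: wait = 0
  Job 2: wait = 2
  Job 3: wait = 10
  Job 4: wait = 17
  Job 5: wait = 19
Sum of waiting times = 48
Average waiting time = 48/5 = 9.6

9.6


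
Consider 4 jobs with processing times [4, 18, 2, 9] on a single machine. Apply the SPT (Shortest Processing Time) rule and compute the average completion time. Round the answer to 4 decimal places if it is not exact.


Sort jobs by processing time (SPT order): [2, 4, 9, 18]
Compute completion times sequentially:
  Job 1: processing = 2, completes at 2
  Job 2: processing = 4, completes at 6
  Job 3: processing = 9, completes at 15
  Job 4: processing = 18, completes at 33
Sum of completion times = 56
Average completion time = 56/4 = 14.0

14.0


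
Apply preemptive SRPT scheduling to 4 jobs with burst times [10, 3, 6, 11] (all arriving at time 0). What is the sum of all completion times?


Since all jobs arrive at t=0, SRPT equals SPT ordering.
SPT order: [3, 6, 10, 11]
Completion times:
  Job 1: p=3, C=3
  Job 2: p=6, C=9
  Job 3: p=10, C=19
  Job 4: p=11, C=30
Total completion time = 3 + 9 + 19 + 30 = 61

61


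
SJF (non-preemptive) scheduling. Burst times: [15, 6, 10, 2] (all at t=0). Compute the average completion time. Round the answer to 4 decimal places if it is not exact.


SJF order (ascending): [2, 6, 10, 15]
Completion times:
  Job 1: burst=2, C=2
  Job 2: burst=6, C=8
  Job 3: burst=10, C=18
  Job 4: burst=15, C=33
Average completion = 61/4 = 15.25

15.25


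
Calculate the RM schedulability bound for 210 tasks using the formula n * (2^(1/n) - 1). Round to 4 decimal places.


Compute 2^(1/210) = 1.0033061542
Subtract 1: 1.0033061542 - 1 = 0.0033061542
Multiply by n: 210 * 0.0033061542 = 0.6942923820
Round to 4 dp: 0.6943

0.6943


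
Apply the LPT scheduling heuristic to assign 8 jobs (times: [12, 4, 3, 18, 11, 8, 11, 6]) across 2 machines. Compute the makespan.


Sort jobs in decreasing order (LPT): [18, 12, 11, 11, 8, 6, 4, 3]
Assign each job to the least loaded machine:
  Machine 1: jobs [18, 11, 6, 3], load = 38
  Machine 2: jobs [12, 11, 8, 4], load = 35
Makespan = max load = 38

38


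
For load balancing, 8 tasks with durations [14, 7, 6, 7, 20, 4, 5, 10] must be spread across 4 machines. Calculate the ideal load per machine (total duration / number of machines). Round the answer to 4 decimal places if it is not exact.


Total processing time = 14 + 7 + 6 + 7 + 20 + 4 + 5 + 10 = 73
Number of machines = 4
Ideal balanced load = 73 / 4 = 18.25

18.25


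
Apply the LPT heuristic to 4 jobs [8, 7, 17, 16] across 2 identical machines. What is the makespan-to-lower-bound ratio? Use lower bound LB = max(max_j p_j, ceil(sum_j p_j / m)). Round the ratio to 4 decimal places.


LPT order: [17, 16, 8, 7]
Machine loads after assignment: [24, 24]
LPT makespan = 24
Lower bound = max(max_job, ceil(total/2)) = max(17, 24) = 24
Ratio = 24 / 24 = 1.0

1.0


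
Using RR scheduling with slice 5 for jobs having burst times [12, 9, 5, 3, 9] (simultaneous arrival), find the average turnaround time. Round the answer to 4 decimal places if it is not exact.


Time quantum = 5
Execution trace:
  J1 runs 5 units, time = 5
  J2 runs 5 units, time = 10
  J3 runs 5 units, time = 15
  J4 runs 3 units, time = 18
  J5 runs 5 units, time = 23
  J1 runs 5 units, time = 28
  J2 runs 4 units, time = 32
  J5 runs 4 units, time = 36
  J1 runs 2 units, time = 38
Finish times: [38, 32, 15, 18, 36]
Average turnaround = 139/5 = 27.8

27.8


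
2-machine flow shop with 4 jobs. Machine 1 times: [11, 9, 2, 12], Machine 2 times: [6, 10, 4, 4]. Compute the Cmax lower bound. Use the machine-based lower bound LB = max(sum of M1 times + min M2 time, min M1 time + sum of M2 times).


LB1 = sum(M1 times) + min(M2 times) = 34 + 4 = 38
LB2 = min(M1 times) + sum(M2 times) = 2 + 24 = 26
Lower bound = max(LB1, LB2) = max(38, 26) = 38

38


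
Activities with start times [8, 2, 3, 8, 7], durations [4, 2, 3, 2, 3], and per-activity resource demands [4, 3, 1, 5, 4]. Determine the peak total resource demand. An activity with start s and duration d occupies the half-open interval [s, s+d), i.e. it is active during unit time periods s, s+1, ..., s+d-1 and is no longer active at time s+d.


Each activity i is active on [start_i, start_i + duration_i).
Compute total resource usage per time slot:
  t=0: active resources = [], total = 0
  t=1: active resources = [], total = 0
  t=2: active resources = [3], total = 3
  t=3: active resources = [3, 1], total = 4
  t=4: active resources = [1], total = 1
  t=5: active resources = [1], total = 1
  t=6: active resources = [], total = 0
  t=7: active resources = [4], total = 4
  t=8: active resources = [4, 5, 4], total = 13
  t=9: active resources = [4, 5, 4], total = 13
  t=10: active resources = [4], total = 4
  t=11: active resources = [4], total = 4
Peak resource demand = 13

13


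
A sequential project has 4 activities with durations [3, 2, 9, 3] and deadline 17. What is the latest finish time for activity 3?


LF(activity 3) = deadline - sum of successor durations
Successors: activities 4 through 4 with durations [3]
Sum of successor durations = 3
LF = 17 - 3 = 14

14


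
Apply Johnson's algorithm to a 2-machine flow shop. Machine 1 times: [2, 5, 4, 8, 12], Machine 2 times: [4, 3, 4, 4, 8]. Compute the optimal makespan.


Apply Johnson's rule:
  Group 1 (a <= b): [(1, 2, 4), (3, 4, 4)]
  Group 2 (a > b): [(5, 12, 8), (4, 8, 4), (2, 5, 3)]
Optimal job order: [1, 3, 5, 4, 2]
Schedule:
  Job 1: M1 done at 2, M2 done at 6
  Job 3: M1 done at 6, M2 done at 10
  Job 5: M1 done at 18, M2 done at 26
  Job 4: M1 done at 26, M2 done at 30
  Job 2: M1 done at 31, M2 done at 34
Makespan = 34

34


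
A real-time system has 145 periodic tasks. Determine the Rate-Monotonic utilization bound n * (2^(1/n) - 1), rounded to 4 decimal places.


Compute 2^(1/145) = 1.0047917694
Subtract 1: 1.0047917694 - 1 = 0.0047917694
Multiply by n: 145 * 0.0047917694 = 0.6948065630
Round to 4 dp: 0.6948

0.6948


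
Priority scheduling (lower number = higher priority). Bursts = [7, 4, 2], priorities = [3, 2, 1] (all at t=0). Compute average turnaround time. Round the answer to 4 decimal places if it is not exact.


Sort by priority (ascending = highest first):
Order: [(1, 2), (2, 4), (3, 7)]
Completion times:
  Priority 1, burst=2, C=2
  Priority 2, burst=4, C=6
  Priority 3, burst=7, C=13
Average turnaround = 21/3 = 7.0

7.0


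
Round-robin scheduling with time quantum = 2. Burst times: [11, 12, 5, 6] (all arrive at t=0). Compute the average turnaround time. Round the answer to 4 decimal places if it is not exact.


Time quantum = 2
Execution trace:
  J1 runs 2 units, time = 2
  J2 runs 2 units, time = 4
  J3 runs 2 units, time = 6
  J4 runs 2 units, time = 8
  J1 runs 2 units, time = 10
  J2 runs 2 units, time = 12
  J3 runs 2 units, time = 14
  J4 runs 2 units, time = 16
  J1 runs 2 units, time = 18
  J2 runs 2 units, time = 20
  J3 runs 1 units, time = 21
  J4 runs 2 units, time = 23
  J1 runs 2 units, time = 25
  J2 runs 2 units, time = 27
  J1 runs 2 units, time = 29
  J2 runs 2 units, time = 31
  J1 runs 1 units, time = 32
  J2 runs 2 units, time = 34
Finish times: [32, 34, 21, 23]
Average turnaround = 110/4 = 27.5

27.5


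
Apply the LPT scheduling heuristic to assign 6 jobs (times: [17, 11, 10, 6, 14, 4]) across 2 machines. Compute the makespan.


Sort jobs in decreasing order (LPT): [17, 14, 11, 10, 6, 4]
Assign each job to the least loaded machine:
  Machine 1: jobs [17, 10, 4], load = 31
  Machine 2: jobs [14, 11, 6], load = 31
Makespan = max load = 31

31


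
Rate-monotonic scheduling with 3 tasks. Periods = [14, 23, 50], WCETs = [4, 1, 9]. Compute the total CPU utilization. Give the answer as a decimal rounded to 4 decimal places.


Compute individual utilizations (exact fractions):
  Task 1: C/T = 4/14 = 2/7 (approx. 0.2857)
  Task 2: C/T = 1/23 (approx. 0.0435)
  Task 3: C/T = 9/50 (approx. 0.18)
Total utilization U = 2/7 + 1/23 + 9/50 = 4099/8050
Rounded to 4 decimal places: U = 0.5092
RM (Liu & Layland) bound for 3 tasks = 0.779763; compare with U = 4099/8050 (approx. 0.509193)
U <= bound, so schedulable by RM sufficient condition.

0.5092


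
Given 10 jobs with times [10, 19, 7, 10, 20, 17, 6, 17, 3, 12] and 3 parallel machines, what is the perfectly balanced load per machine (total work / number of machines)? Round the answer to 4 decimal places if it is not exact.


Total processing time = 10 + 19 + 7 + 10 + 20 + 17 + 6 + 17 + 3 + 12 = 121
Number of machines = 3
Ideal balanced load = 121 / 3 = 40.3333

40.3333


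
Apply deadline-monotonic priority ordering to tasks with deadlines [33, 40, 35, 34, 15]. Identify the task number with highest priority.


Sort tasks by relative deadline (ascending):
  Task 5: deadline = 15
  Task 1: deadline = 33
  Task 4: deadline = 34
  Task 3: deadline = 35
  Task 2: deadline = 40
Priority order (highest first): [5, 1, 4, 3, 2]
Highest priority task = 5

5


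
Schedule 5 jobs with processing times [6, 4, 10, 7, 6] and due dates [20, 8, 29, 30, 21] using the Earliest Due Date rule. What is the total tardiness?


Sort by due date (EDD order): [(4, 8), (6, 20), (6, 21), (10, 29), (7, 30)]
Compute completion times and tardiness:
  Job 1: p=4, d=8, C=4, tardiness=max(0,4-8)=0
  Job 2: p=6, d=20, C=10, tardiness=max(0,10-20)=0
  Job 3: p=6, d=21, C=16, tardiness=max(0,16-21)=0
  Job 4: p=10, d=29, C=26, tardiness=max(0,26-29)=0
  Job 5: p=7, d=30, C=33, tardiness=max(0,33-30)=3
Total tardiness = 3

3


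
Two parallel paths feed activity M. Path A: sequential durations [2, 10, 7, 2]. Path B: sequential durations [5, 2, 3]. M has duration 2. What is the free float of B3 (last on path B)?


ES(B3) = sum of predecessors on chain B = 7
EF(B3) = ES + duration = 7 + 3 = 10
Successor of B3 is M. ES(M) = max(sum(A), sum(B)) = max(21, 10) = 21
Free float = ES(successor) - EF(current) = 21 - 10 = 11

11


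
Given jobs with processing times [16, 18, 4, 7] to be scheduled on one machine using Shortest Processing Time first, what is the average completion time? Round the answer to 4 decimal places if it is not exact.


Sort jobs by processing time (SPT order): [4, 7, 16, 18]
Compute completion times sequentially:
  Job 1: processing = 4, completes at 4
  Job 2: processing = 7, completes at 11
  Job 3: processing = 16, completes at 27
  Job 4: processing = 18, completes at 45
Sum of completion times = 87
Average completion time = 87/4 = 21.75

21.75


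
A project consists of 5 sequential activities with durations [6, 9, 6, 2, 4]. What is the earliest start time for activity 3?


Activity 3 starts after activities 1 through 2 complete.
Predecessor durations: [6, 9]
ES = 6 + 9 = 15

15


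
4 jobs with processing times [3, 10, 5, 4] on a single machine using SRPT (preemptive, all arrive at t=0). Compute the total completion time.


Since all jobs arrive at t=0, SRPT equals SPT ordering.
SPT order: [3, 4, 5, 10]
Completion times:
  Job 1: p=3, C=3
  Job 2: p=4, C=7
  Job 3: p=5, C=12
  Job 4: p=10, C=22
Total completion time = 3 + 7 + 12 + 22 = 44

44


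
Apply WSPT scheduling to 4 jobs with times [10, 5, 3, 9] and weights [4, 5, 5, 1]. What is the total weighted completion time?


Compute p/w ratios and sort ascending (WSPT): [(3, 5), (5, 5), (10, 4), (9, 1)]
Compute weighted completion times:
  Job (p=3,w=5): C=3, w*C=5*3=15
  Job (p=5,w=5): C=8, w*C=5*8=40
  Job (p=10,w=4): C=18, w*C=4*18=72
  Job (p=9,w=1): C=27, w*C=1*27=27
Total weighted completion time = 154

154


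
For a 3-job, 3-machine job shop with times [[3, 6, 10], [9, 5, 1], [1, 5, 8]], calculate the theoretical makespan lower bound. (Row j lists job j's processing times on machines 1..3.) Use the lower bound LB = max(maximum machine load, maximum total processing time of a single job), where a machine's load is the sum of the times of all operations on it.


Machine loads:
  Machine 1: 3 + 9 + 1 = 13
  Machine 2: 6 + 5 + 5 = 16
  Machine 3: 10 + 1 + 8 = 19
Max machine load = 19
Job totals:
  Job 1: 19
  Job 2: 15
  Job 3: 14
Max job total = 19
Lower bound = max(19, 19) = 19

19


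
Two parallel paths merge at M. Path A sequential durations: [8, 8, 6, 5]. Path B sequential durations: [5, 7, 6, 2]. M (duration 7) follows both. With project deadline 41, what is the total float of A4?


Forward pass: ES(A4) = sum of predecessors on chain A = 22
EF = ES + duration = 22 + 5 = 27
Backward pass: LF(M) = deadline = 41; LS(M) = 41 - 7 = 34
LF(A4) = LS(M) - sum(successors on chain A) = 34 - 0 = 34
LS = LF - duration = 34 - 5 = 29
Total float = LS - ES = 29 - 22 = 7

7


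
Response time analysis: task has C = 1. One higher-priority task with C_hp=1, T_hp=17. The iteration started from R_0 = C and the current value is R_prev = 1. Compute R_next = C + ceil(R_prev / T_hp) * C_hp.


R_next = C + ceil(R_prev / T_hp) * C_hp
ceil(1 / 17) = ceil(0.0588) = 1
Interference = 1 * 1 = 1
R_next = 1 + 1 = 2

2


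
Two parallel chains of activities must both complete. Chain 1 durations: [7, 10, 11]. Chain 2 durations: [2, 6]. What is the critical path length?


Path A total = 7 + 10 + 11 = 28
Path B total = 2 + 6 = 8
Critical path = longest path = max(28, 8) = 28

28


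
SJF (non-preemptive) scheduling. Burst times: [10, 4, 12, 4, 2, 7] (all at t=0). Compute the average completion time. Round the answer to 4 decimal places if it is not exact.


SJF order (ascending): [2, 4, 4, 7, 10, 12]
Completion times:
  Job 1: burst=2, C=2
  Job 2: burst=4, C=6
  Job 3: burst=4, C=10
  Job 4: burst=7, C=17
  Job 5: burst=10, C=27
  Job 6: burst=12, C=39
Average completion = 101/6 = 16.8333

16.8333


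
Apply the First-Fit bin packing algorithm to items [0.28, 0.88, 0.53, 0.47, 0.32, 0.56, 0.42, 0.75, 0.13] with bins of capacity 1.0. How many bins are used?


Place items sequentially using First-Fit:
  Item 0.28 -> new Bin 1
  Item 0.88 -> new Bin 2
  Item 0.53 -> Bin 1 (now 0.81)
  Item 0.47 -> new Bin 3
  Item 0.32 -> Bin 3 (now 0.79)
  Item 0.56 -> new Bin 4
  Item 0.42 -> Bin 4 (now 0.98)
  Item 0.75 -> new Bin 5
  Item 0.13 -> Bin 1 (now 0.94)
Total bins used = 5

5


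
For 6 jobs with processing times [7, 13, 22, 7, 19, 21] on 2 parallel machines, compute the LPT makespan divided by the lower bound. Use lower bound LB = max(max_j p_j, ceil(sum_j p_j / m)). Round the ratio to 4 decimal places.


LPT order: [22, 21, 19, 13, 7, 7]
Machine loads after assignment: [42, 47]
LPT makespan = 47
Lower bound = max(max_job, ceil(total/2)) = max(22, 45) = 45
Ratio = 47 / 45 = 1.0444

1.0444


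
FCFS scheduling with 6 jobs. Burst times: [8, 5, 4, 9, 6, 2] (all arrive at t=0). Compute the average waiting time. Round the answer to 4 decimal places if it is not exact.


FCFS order (as given): [8, 5, 4, 9, 6, 2]
Waiting times:
  Job 1: wait = 0
  Job 2: wait = 8
  Job 3: wait = 13
  Job 4: wait = 17
  Job 5: wait = 26
  Job 6: wait = 32
Sum of waiting times = 96
Average waiting time = 96/6 = 16.0

16.0


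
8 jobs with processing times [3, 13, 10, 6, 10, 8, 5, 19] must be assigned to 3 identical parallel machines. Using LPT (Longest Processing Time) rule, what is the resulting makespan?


Sort jobs in decreasing order (LPT): [19, 13, 10, 10, 8, 6, 5, 3]
Assign each job to the least loaded machine:
  Machine 1: jobs [19, 6], load = 25
  Machine 2: jobs [13, 8, 3], load = 24
  Machine 3: jobs [10, 10, 5], load = 25
Makespan = max load = 25

25


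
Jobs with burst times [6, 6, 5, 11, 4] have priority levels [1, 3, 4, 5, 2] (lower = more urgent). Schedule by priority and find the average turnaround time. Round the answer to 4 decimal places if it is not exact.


Sort by priority (ascending = highest first):
Order: [(1, 6), (2, 4), (3, 6), (4, 5), (5, 11)]
Completion times:
  Priority 1, burst=6, C=6
  Priority 2, burst=4, C=10
  Priority 3, burst=6, C=16
  Priority 4, burst=5, C=21
  Priority 5, burst=11, C=32
Average turnaround = 85/5 = 17.0

17.0


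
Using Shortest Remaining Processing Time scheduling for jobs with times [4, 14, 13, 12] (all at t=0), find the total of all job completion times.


Since all jobs arrive at t=0, SRPT equals SPT ordering.
SPT order: [4, 12, 13, 14]
Completion times:
  Job 1: p=4, C=4
  Job 2: p=12, C=16
  Job 3: p=13, C=29
  Job 4: p=14, C=43
Total completion time = 4 + 16 + 29 + 43 = 92

92


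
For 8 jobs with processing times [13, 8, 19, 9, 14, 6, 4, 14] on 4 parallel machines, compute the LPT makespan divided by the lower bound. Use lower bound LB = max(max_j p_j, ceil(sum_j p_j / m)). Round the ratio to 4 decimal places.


LPT order: [19, 14, 14, 13, 9, 8, 6, 4]
Machine loads after assignment: [23, 22, 20, 22]
LPT makespan = 23
Lower bound = max(max_job, ceil(total/4)) = max(19, 22) = 22
Ratio = 23 / 22 = 1.0455

1.0455


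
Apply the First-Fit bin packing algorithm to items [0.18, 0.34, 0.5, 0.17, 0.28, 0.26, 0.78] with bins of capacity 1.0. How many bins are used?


Place items sequentially using First-Fit:
  Item 0.18 -> new Bin 1
  Item 0.34 -> Bin 1 (now 0.52)
  Item 0.5 -> new Bin 2
  Item 0.17 -> Bin 1 (now 0.69)
  Item 0.28 -> Bin 1 (now 0.97)
  Item 0.26 -> Bin 2 (now 0.76)
  Item 0.78 -> new Bin 3
Total bins used = 3

3


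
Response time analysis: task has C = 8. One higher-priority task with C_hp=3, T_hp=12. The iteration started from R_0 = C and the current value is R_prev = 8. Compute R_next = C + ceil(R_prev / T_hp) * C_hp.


R_next = C + ceil(R_prev / T_hp) * C_hp
ceil(8 / 12) = ceil(0.6667) = 1
Interference = 1 * 3 = 3
R_next = 8 + 3 = 11

11


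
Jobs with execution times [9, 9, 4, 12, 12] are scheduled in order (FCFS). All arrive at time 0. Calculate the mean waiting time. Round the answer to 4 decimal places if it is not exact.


FCFS order (as given): [9, 9, 4, 12, 12]
Waiting times:
  Job 1: wait = 0
  Job 2: wait = 9
  Job 3: wait = 18
  Job 4: wait = 22
  Job 5: wait = 34
Sum of waiting times = 83
Average waiting time = 83/5 = 16.6

16.6


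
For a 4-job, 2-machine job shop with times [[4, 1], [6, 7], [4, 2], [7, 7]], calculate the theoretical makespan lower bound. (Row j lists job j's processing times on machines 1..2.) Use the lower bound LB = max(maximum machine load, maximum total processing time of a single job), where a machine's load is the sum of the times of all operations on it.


Machine loads:
  Machine 1: 4 + 6 + 4 + 7 = 21
  Machine 2: 1 + 7 + 2 + 7 = 17
Max machine load = 21
Job totals:
  Job 1: 5
  Job 2: 13
  Job 3: 6
  Job 4: 14
Max job total = 14
Lower bound = max(21, 14) = 21

21


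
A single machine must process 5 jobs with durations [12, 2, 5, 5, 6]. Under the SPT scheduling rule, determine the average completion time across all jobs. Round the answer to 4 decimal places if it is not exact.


Sort jobs by processing time (SPT order): [2, 5, 5, 6, 12]
Compute completion times sequentially:
  Job 1: processing = 2, completes at 2
  Job 2: processing = 5, completes at 7
  Job 3: processing = 5, completes at 12
  Job 4: processing = 6, completes at 18
  Job 5: processing = 12, completes at 30
Sum of completion times = 69
Average completion time = 69/5 = 13.8

13.8


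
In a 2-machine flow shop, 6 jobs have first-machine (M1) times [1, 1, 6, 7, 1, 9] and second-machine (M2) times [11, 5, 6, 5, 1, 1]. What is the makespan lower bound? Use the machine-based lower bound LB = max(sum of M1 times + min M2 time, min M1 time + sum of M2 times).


LB1 = sum(M1 times) + min(M2 times) = 25 + 1 = 26
LB2 = min(M1 times) + sum(M2 times) = 1 + 29 = 30
Lower bound = max(LB1, LB2) = max(26, 30) = 30

30


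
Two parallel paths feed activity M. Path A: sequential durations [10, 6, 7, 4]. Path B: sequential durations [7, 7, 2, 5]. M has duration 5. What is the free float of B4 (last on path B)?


ES(B4) = sum of predecessors on chain B = 16
EF(B4) = ES + duration = 16 + 5 = 21
Successor of B4 is M. ES(M) = max(sum(A), sum(B)) = max(27, 21) = 27
Free float = ES(successor) - EF(current) = 27 - 21 = 6

6


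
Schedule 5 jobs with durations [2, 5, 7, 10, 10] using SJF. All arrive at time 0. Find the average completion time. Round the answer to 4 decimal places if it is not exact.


SJF order (ascending): [2, 5, 7, 10, 10]
Completion times:
  Job 1: burst=2, C=2
  Job 2: burst=5, C=7
  Job 3: burst=7, C=14
  Job 4: burst=10, C=24
  Job 5: burst=10, C=34
Average completion = 81/5 = 16.2

16.2


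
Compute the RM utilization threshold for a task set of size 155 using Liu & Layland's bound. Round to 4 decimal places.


Compute 2^(1/155) = 1.0044819312
Subtract 1: 1.0044819312 - 1 = 0.0044819312
Multiply by n: 155 * 0.0044819312 = 0.6946993360
Round to 4 dp: 0.6947

0.6947


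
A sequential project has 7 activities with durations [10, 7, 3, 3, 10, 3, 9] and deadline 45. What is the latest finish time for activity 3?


LF(activity 3) = deadline - sum of successor durations
Successors: activities 4 through 7 with durations [3, 10, 3, 9]
Sum of successor durations = 25
LF = 45 - 25 = 20

20


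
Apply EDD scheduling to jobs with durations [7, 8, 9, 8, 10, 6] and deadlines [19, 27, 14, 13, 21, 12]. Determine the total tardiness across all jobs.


Sort by due date (EDD order): [(6, 12), (8, 13), (9, 14), (7, 19), (10, 21), (8, 27)]
Compute completion times and tardiness:
  Job 1: p=6, d=12, C=6, tardiness=max(0,6-12)=0
  Job 2: p=8, d=13, C=14, tardiness=max(0,14-13)=1
  Job 3: p=9, d=14, C=23, tardiness=max(0,23-14)=9
  Job 4: p=7, d=19, C=30, tardiness=max(0,30-19)=11
  Job 5: p=10, d=21, C=40, tardiness=max(0,40-21)=19
  Job 6: p=8, d=27, C=48, tardiness=max(0,48-27)=21
Total tardiness = 61

61


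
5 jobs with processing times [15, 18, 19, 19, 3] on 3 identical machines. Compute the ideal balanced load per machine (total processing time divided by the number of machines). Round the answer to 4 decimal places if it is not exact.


Total processing time = 15 + 18 + 19 + 19 + 3 = 74
Number of machines = 3
Ideal balanced load = 74 / 3 = 24.6667

24.6667


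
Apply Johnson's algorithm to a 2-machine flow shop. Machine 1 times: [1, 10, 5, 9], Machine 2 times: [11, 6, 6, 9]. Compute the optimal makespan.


Apply Johnson's rule:
  Group 1 (a <= b): [(1, 1, 11), (3, 5, 6), (4, 9, 9)]
  Group 2 (a > b): [(2, 10, 6)]
Optimal job order: [1, 3, 4, 2]
Schedule:
  Job 1: M1 done at 1, M2 done at 12
  Job 3: M1 done at 6, M2 done at 18
  Job 4: M1 done at 15, M2 done at 27
  Job 2: M1 done at 25, M2 done at 33
Makespan = 33

33


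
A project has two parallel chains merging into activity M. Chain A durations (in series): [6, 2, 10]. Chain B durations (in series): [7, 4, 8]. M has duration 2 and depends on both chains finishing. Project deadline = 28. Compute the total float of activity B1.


Forward pass: ES(B1) = sum of predecessors on chain B = 0
EF = ES + duration = 0 + 7 = 7
Backward pass: LF(M) = deadline = 28; LS(M) = 28 - 2 = 26
LF(B1) = LS(M) - sum(successors on chain B) = 26 - 12 = 14
LS = LF - duration = 14 - 7 = 7
Total float = LS - ES = 7 - 0 = 7

7


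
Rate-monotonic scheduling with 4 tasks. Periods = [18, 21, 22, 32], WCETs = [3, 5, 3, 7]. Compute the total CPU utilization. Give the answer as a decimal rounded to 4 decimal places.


Compute individual utilizations (exact fractions):
  Task 1: C/T = 3/18 = 1/6 (approx. 0.1667)
  Task 2: C/T = 5/21 (approx. 0.2381)
  Task 3: C/T = 3/22 (approx. 0.1364)
  Task 4: C/T = 7/32 (approx. 0.2188)
Total utilization U = 1/6 + 5/21 + 3/22 + 7/32 = 5617/7392
Rounded to 4 decimal places: U = 0.7599
RM (Liu & Layland) bound for 4 tasks = 0.756828; compare with U = 5617/7392 (approx. 0.759876)
bound < U <= 1, so the RM sufficient condition is not met (inconclusive; an exact test such as response-time analysis is needed).

0.7599


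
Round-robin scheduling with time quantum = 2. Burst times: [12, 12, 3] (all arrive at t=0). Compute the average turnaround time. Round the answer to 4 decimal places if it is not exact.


Time quantum = 2
Execution trace:
  J1 runs 2 units, time = 2
  J2 runs 2 units, time = 4
  J3 runs 2 units, time = 6
  J1 runs 2 units, time = 8
  J2 runs 2 units, time = 10
  J3 runs 1 units, time = 11
  J1 runs 2 units, time = 13
  J2 runs 2 units, time = 15
  J1 runs 2 units, time = 17
  J2 runs 2 units, time = 19
  J1 runs 2 units, time = 21
  J2 runs 2 units, time = 23
  J1 runs 2 units, time = 25
  J2 runs 2 units, time = 27
Finish times: [25, 27, 11]
Average turnaround = 63/3 = 21.0

21.0


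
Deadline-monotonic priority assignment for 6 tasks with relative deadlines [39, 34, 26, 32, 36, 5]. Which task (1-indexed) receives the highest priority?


Sort tasks by relative deadline (ascending):
  Task 6: deadline = 5
  Task 3: deadline = 26
  Task 4: deadline = 32
  Task 2: deadline = 34
  Task 5: deadline = 36
  Task 1: deadline = 39
Priority order (highest first): [6, 3, 4, 2, 5, 1]
Highest priority task = 6

6


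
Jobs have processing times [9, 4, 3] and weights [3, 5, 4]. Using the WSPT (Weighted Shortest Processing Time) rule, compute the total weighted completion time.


Compute p/w ratios and sort ascending (WSPT): [(3, 4), (4, 5), (9, 3)]
Compute weighted completion times:
  Job (p=3,w=4): C=3, w*C=4*3=12
  Job (p=4,w=5): C=7, w*C=5*7=35
  Job (p=9,w=3): C=16, w*C=3*16=48
Total weighted completion time = 95

95


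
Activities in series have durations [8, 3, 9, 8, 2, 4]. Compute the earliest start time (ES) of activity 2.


Activity 2 starts after activities 1 through 1 complete.
Predecessor durations: [8]
ES = 8 = 8

8


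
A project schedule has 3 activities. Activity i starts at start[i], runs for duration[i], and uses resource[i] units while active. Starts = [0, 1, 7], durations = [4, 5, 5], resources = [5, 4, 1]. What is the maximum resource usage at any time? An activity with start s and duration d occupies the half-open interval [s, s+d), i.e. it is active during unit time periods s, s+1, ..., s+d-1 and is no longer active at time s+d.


Each activity i is active on [start_i, start_i + duration_i).
Compute total resource usage per time slot:
  t=0: active resources = [5], total = 5
  t=1: active resources = [5, 4], total = 9
  t=2: active resources = [5, 4], total = 9
  t=3: active resources = [5, 4], total = 9
  t=4: active resources = [4], total = 4
  t=5: active resources = [4], total = 4
  t=6: active resources = [], total = 0
  t=7: active resources = [1], total = 1
  t=8: active resources = [1], total = 1
  t=9: active resources = [1], total = 1
  t=10: active resources = [1], total = 1
  t=11: active resources = [1], total = 1
Peak resource demand = 9

9


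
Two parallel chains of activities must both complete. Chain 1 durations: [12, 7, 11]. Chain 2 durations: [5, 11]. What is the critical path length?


Path A total = 12 + 7 + 11 = 30
Path B total = 5 + 11 = 16
Critical path = longest path = max(30, 16) = 30

30


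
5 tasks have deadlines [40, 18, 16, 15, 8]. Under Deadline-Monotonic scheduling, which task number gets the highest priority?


Sort tasks by relative deadline (ascending):
  Task 5: deadline = 8
  Task 4: deadline = 15
  Task 3: deadline = 16
  Task 2: deadline = 18
  Task 1: deadline = 40
Priority order (highest first): [5, 4, 3, 2, 1]
Highest priority task = 5

5


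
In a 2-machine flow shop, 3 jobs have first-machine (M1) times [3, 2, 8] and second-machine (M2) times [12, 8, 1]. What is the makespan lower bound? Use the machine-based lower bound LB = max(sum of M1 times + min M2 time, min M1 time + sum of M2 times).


LB1 = sum(M1 times) + min(M2 times) = 13 + 1 = 14
LB2 = min(M1 times) + sum(M2 times) = 2 + 21 = 23
Lower bound = max(LB1, LB2) = max(14, 23) = 23

23


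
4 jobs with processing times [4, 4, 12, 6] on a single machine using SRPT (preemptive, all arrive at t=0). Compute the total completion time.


Since all jobs arrive at t=0, SRPT equals SPT ordering.
SPT order: [4, 4, 6, 12]
Completion times:
  Job 1: p=4, C=4
  Job 2: p=4, C=8
  Job 3: p=6, C=14
  Job 4: p=12, C=26
Total completion time = 4 + 8 + 14 + 26 = 52

52


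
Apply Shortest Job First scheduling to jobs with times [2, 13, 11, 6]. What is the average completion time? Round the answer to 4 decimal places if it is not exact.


SJF order (ascending): [2, 6, 11, 13]
Completion times:
  Job 1: burst=2, C=2
  Job 2: burst=6, C=8
  Job 3: burst=11, C=19
  Job 4: burst=13, C=32
Average completion = 61/4 = 15.25

15.25


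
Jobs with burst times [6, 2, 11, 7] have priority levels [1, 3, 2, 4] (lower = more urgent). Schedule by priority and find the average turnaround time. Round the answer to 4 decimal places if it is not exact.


Sort by priority (ascending = highest first):
Order: [(1, 6), (2, 11), (3, 2), (4, 7)]
Completion times:
  Priority 1, burst=6, C=6
  Priority 2, burst=11, C=17
  Priority 3, burst=2, C=19
  Priority 4, burst=7, C=26
Average turnaround = 68/4 = 17.0

17.0


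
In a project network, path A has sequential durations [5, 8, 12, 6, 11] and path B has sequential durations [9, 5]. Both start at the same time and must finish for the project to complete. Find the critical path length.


Path A total = 5 + 8 + 12 + 6 + 11 = 42
Path B total = 9 + 5 = 14
Critical path = longest path = max(42, 14) = 42

42


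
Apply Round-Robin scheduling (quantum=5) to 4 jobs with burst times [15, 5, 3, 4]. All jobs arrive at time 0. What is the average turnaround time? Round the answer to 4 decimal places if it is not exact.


Time quantum = 5
Execution trace:
  J1 runs 5 units, time = 5
  J2 runs 5 units, time = 10
  J3 runs 3 units, time = 13
  J4 runs 4 units, time = 17
  J1 runs 5 units, time = 22
  J1 runs 5 units, time = 27
Finish times: [27, 10, 13, 17]
Average turnaround = 67/4 = 16.75

16.75


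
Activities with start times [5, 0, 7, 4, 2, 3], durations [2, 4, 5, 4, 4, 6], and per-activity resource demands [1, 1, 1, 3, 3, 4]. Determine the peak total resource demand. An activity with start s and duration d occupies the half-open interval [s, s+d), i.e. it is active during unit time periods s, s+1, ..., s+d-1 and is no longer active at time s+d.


Each activity i is active on [start_i, start_i + duration_i).
Compute total resource usage per time slot:
  t=0: active resources = [1], total = 1
  t=1: active resources = [1], total = 1
  t=2: active resources = [1, 3], total = 4
  t=3: active resources = [1, 3, 4], total = 8
  t=4: active resources = [3, 3, 4], total = 10
  t=5: active resources = [1, 3, 3, 4], total = 11
  t=6: active resources = [1, 3, 4], total = 8
  t=7: active resources = [1, 3, 4], total = 8
  t=8: active resources = [1, 4], total = 5
  t=9: active resources = [1], total = 1
  t=10: active resources = [1], total = 1
  t=11: active resources = [1], total = 1
Peak resource demand = 11

11


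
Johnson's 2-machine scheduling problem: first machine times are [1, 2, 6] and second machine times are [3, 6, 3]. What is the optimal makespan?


Apply Johnson's rule:
  Group 1 (a <= b): [(1, 1, 3), (2, 2, 6)]
  Group 2 (a > b): [(3, 6, 3)]
Optimal job order: [1, 2, 3]
Schedule:
  Job 1: M1 done at 1, M2 done at 4
  Job 2: M1 done at 3, M2 done at 10
  Job 3: M1 done at 9, M2 done at 13
Makespan = 13

13


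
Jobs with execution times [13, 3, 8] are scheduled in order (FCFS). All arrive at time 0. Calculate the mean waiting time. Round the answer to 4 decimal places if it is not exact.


FCFS order (as given): [13, 3, 8]
Waiting times:
  Job 1: wait = 0
  Job 2: wait = 13
  Job 3: wait = 16
Sum of waiting times = 29
Average waiting time = 29/3 = 9.6667

9.6667


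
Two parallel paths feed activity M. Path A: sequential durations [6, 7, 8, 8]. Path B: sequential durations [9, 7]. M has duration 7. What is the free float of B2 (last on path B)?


ES(B2) = sum of predecessors on chain B = 9
EF(B2) = ES + duration = 9 + 7 = 16
Successor of B2 is M. ES(M) = max(sum(A), sum(B)) = max(29, 16) = 29
Free float = ES(successor) - EF(current) = 29 - 16 = 13

13


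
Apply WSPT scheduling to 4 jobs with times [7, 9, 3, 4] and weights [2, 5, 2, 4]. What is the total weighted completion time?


Compute p/w ratios and sort ascending (WSPT): [(4, 4), (3, 2), (9, 5), (7, 2)]
Compute weighted completion times:
  Job (p=4,w=4): C=4, w*C=4*4=16
  Job (p=3,w=2): C=7, w*C=2*7=14
  Job (p=9,w=5): C=16, w*C=5*16=80
  Job (p=7,w=2): C=23, w*C=2*23=46
Total weighted completion time = 156

156


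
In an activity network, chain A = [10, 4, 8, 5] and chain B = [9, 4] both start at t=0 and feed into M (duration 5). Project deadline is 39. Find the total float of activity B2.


Forward pass: ES(B2) = sum of predecessors on chain B = 9
EF = ES + duration = 9 + 4 = 13
Backward pass: LF(M) = deadline = 39; LS(M) = 39 - 5 = 34
LF(B2) = LS(M) - sum(successors on chain B) = 34 - 0 = 34
LS = LF - duration = 34 - 4 = 30
Total float = LS - ES = 30 - 9 = 21

21


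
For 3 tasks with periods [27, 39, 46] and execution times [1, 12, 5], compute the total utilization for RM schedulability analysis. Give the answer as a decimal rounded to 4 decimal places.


Compute individual utilizations (exact fractions):
  Task 1: C/T = 1/27 (approx. 0.037)
  Task 2: C/T = 12/39 = 4/13 (approx. 0.3077)
  Task 3: C/T = 5/46 (approx. 0.1087)
Total utilization U = 1/27 + 4/13 + 5/46 = 7321/16146
Rounded to 4 decimal places: U = 0.4534
RM (Liu & Layland) bound for 3 tasks = 0.779763; compare with U = 7321/16146 (approx. 0.453425)
U <= bound, so schedulable by RM sufficient condition.

0.4534


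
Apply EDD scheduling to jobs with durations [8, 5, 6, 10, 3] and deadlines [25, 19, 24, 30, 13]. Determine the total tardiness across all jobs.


Sort by due date (EDD order): [(3, 13), (5, 19), (6, 24), (8, 25), (10, 30)]
Compute completion times and tardiness:
  Job 1: p=3, d=13, C=3, tardiness=max(0,3-13)=0
  Job 2: p=5, d=19, C=8, tardiness=max(0,8-19)=0
  Job 3: p=6, d=24, C=14, tardiness=max(0,14-24)=0
  Job 4: p=8, d=25, C=22, tardiness=max(0,22-25)=0
  Job 5: p=10, d=30, C=32, tardiness=max(0,32-30)=2
Total tardiness = 2

2
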